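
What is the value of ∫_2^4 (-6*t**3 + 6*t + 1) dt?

-322

By the power rule, an antiderivative is F(t) = -3*t**4/2 + 3*t**2 + t.
Then F(4) - F(2) = (-332) - (-10) = -322.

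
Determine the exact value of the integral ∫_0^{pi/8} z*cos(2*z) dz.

-1/4 + sqrt(2)*pi/32 + sqrt(2)/8

Integrate by parts once (u = z, dv = cos(2*z) dz).
An antiderivative is F(z) = z*sin(2*z)/2 + cos(2*z)/4.
Then F(pi/8) - F(0) = (sqrt(2)*(pi + 4)/32) - (1/4) = -1/4 + sqrt(2)*pi/32 + sqrt(2)/8.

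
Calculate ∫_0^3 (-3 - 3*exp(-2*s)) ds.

An antiderivative is F(s) = -3*s + 3*exp(-2*s)/2.
Then F(3) - F(0) = (-9 + 3*exp(-6)/2) - (3/2) = -21/2 + 3*exp(-6)/2.

-21/2 + 3*exp(-6)/2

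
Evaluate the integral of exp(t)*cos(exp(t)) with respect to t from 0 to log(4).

-sin(1) + sin(4)

Let u = exp(t), so du = exp(t) dt. When t = 0, u = 1; when t = log(4), u = 4.
The integral becomes ∫ cos(u) du from 1 to 4, with antiderivative sin(u).
Back in t: F(t) = sin(exp(t)).
Then F(log(4)) - F(0) = (sin(4)) - (sin(1)) = -sin(1) + sin(4).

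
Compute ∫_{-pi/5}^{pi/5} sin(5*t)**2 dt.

pi/5

Use the identity sin^2(5*t) = (1 - cos(10*t))/2.
An antiderivative is F(t) = t/2 - sin(10*t)/20.
Then F(pi/5) - F(-pi/5) = (pi/10) - (-pi/10) = pi/5.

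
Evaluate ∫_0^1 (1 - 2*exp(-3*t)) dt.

(2 + exp(3))*exp(-3)/3

An antiderivative is F(t) = t + 2*exp(-3*t)/3.
Then F(1) - F(0) = (2*exp(-3)/3 + 1) - (2/3) = (2 + exp(3))*exp(-3)/3.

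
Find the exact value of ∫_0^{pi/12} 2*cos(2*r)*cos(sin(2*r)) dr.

sin(1/2)

Let u = sin(2*r), so du = 2*cos(2*r) dr. When r = 0, u = 0; when r = pi/12, u = 1/2.
The integral becomes ∫ cos(u) du from 0 to 1/2, with antiderivative sin(u).
Back in r: F(r) = sin(sin(2*r)).
Then F(pi/12) - F(0) = (sin(1/2)) - (0) = sin(1/2).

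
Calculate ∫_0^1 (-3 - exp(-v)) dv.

An antiderivative is F(v) = -3*v + exp(-v).
Then F(1) - F(0) = (-3 + exp(-1)) - (1) = -4 + exp(-1).

-4 + exp(-1)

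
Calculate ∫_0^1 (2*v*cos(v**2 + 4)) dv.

sin(5) - sin(4)

Let u = v**2 + 4, so du = 2*v dv. When v = 0, u = 4; when v = 1, u = 5.
The integral becomes ∫ cos(u) du from 4 to 5, with antiderivative sin(u).
Back in v: F(v) = sin(v**2 + 4).
Then F(1) - F(0) = (sin(5)) - (sin(4)) = sin(5) - sin(4).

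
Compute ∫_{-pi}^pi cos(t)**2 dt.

Use the identity cos^2(t) = (1 + cos(2*t))/2.
An antiderivative is F(t) = t/2 + sin(2*t)/4.
Then F(pi) - F(-pi) = (pi/2) - (-pi/2) = pi.

pi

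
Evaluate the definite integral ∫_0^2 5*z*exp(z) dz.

5 + 5*exp(2)

Integrate by parts once (u = z, dv = 5*exp(z) dz).
An antiderivative is F(z) = (5*z - 5)*exp(z).
Then F(2) - F(0) = (5*exp(2)) - (-5) = 5 + 5*exp(2).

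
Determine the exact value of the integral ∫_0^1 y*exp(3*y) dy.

1/9 + 2*exp(3)/9

Integrate by parts once (u = y, dv = exp(3*y) dy).
An antiderivative is F(y) = (3*y - 1)*exp(3*y)/9.
Then F(1) - F(0) = (2*exp(3)/9) - (-1/9) = 1/9 + 2*exp(3)/9.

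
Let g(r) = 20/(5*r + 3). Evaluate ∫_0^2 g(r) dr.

-4*log(3) + 4*log(13)

Let u = 5*r + 3, so du = 5 dr. When r = 0, u = 3; when r = 2, u = 13.
The integral becomes 4·∫ 1/u du from 3 to 13, with antiderivative 4*log(u).
Back in r: F(r) = 4*log(5*r + 3).
Then F(2) - F(0) = (4*log(13)) - (log(81)) = -4*log(3) + 4*log(13).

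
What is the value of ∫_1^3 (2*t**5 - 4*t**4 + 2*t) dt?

By the power rule, an antiderivative is F(t) = t**6/3 - 4*t**5/5 + t**2.
Then F(3) - F(1) = (288/5) - (8/15) = 856/15.

856/15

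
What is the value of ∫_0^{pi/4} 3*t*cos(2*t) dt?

-3/4 + 3*pi/8

Integrate by parts once (u = t, dv = 3*cos(2*t) dt).
An antiderivative is F(t) = 3*t*sin(2*t)/2 + 3*cos(2*t)/4.
Then F(pi/4) - F(0) = (3*pi/8) - (3/4) = -3/4 + 3*pi/8.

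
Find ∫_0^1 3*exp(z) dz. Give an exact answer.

An antiderivative is F(z) = 3*exp(z).
Then F(1) - F(0) = (3*E) - (3) = -3 + 3*E.

-3 + 3*E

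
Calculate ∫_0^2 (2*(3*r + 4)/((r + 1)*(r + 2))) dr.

2*log(3) + 4*log(2)

Factor the denominator: r**2 + 3*r + 2 = (r + 2)(r + 1).
Partial fractions: 2*(3*r + 4)/((r + 1)*(r + 2)) = 4/(r + 2) + 2/(r + 1).
An antiderivative is F(r) = 2*log(r + 1) + 4*log(r + 2).
Then F(2) - F(0) = (2*log(3) + 8*log(2)) - (log(16)) = 2*log(3) + 4*log(2).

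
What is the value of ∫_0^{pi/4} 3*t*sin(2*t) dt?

3/4

Integrate by parts once (u = t, dv = 3*sin(2*t) dt).
An antiderivative is F(t) = -3*t*cos(2*t)/2 + 3*sin(2*t)/4.
Then F(pi/4) - F(0) = (3/4) - (0) = 3/4.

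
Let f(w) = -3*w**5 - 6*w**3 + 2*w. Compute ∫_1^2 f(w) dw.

By the power rule, an antiderivative is F(w) = -w**6/2 - 3*w**4/2 + w**2.
Then F(2) - F(1) = (-52) - (-1) = -51.

-51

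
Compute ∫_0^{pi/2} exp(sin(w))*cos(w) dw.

Let u = sin(w), so du = cos(w) dw. When w = 0, u = 0; when w = pi/2, u = 1.
The integral becomes ∫ exp(u) du from 0 to 1, with antiderivative exp(u).
Back in w: F(w) = exp(sin(w)).
Then F(pi/2) - F(0) = (E) - (1) = -1 + E.

-1 + E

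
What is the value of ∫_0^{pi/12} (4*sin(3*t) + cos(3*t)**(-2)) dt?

5/3 - 2*sqrt(2)/3

An antiderivative is F(t) = -4*cos(3*t)/3 + tan(3*t)/3.
Then F(pi/12) - F(0) = (1/3 - 2*sqrt(2)/3) - (-4/3) = 5/3 - 2*sqrt(2)/3.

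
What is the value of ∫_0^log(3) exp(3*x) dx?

Let u = exp(x), so du = exp(x) dx. When x = 0, u = 1; when x = log(3), u = 3.
The integral becomes ∫ u**2 du from 1 to 3, with antiderivative u**3/3.
Back in x: F(x) = exp(3*x)/3.
Then F(log(3)) - F(0) = (9) - (1/3) = 26/3.

26/3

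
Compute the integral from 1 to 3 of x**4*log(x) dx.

-242/25 + 243*log(3)/5

Integrate by parts once (u = ln x, dv = x**4 dx).
An antiderivative is F(x) = x**5*(5*log(x) - 1)/25.
Then F(3) - F(1) = (-243/25 + 243*log(3)/5) - (-1/25) = -242/25 + 243*log(3)/5.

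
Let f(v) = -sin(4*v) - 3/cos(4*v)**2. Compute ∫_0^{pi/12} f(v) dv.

-3*sqrt(3)/4 - 1/8

An antiderivative is F(v) = cos(4*v)/4 - 3*tan(4*v)/4.
Then F(pi/12) - F(0) = (1/8 - 3*sqrt(3)/4) - (1/4) = -3*sqrt(3)/4 - 1/8.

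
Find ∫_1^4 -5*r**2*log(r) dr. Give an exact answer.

35 - 640*log(2)/3

Integrate by parts once (u = ln r, dv = -5*r**2 dr).
An antiderivative is F(r) = -5*r**3*(3*log(r) - 1)/9.
Then F(4) - F(1) = (320/9 - 640*log(2)/3) - (5/9) = 35 - 640*log(2)/3.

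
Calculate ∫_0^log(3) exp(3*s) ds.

26/3

Let u = exp(s), so du = exp(s) ds. When s = 0, u = 1; when s = log(3), u = 3.
The integral becomes ∫ u**2 du from 1 to 3, with antiderivative u**3/3.
Back in s: F(s) = exp(3*s)/3.
Then F(log(3)) - F(0) = (9) - (1/3) = 26/3.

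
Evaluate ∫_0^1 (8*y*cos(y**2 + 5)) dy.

4*sin(6) - 4*sin(5)

Let u = y**2 + 5, so du = 2*y dy. When y = 0, u = 5; when y = 1, u = 6.
The integral becomes 4·∫ cos(u) du from 5 to 6, with antiderivative 4*sin(u).
Back in y: F(y) = 4*sin(y**2 + 5).
Then F(1) - F(0) = (4*sin(6)) - (4*sin(5)) = 4*sin(6) - 4*sin(5).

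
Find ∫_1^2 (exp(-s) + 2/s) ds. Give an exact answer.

An antiderivative is F(s) = 2*log(s) - exp(-s).
Then F(2) - F(1) = (-exp(-2) + 2*log(2)) - (-exp(-1)) = -exp(-2) + exp(-1) + 2*log(2).

-exp(-2) + exp(-1) + 2*log(2)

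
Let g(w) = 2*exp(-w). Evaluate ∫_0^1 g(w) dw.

An antiderivative is F(w) = -2*exp(-w).
Then F(1) - F(0) = (-2*exp(-1)) - (-2) = 2 - 2*exp(-1).

2 - 2*exp(-1)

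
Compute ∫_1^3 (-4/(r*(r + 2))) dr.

log(25/81)

Factor the denominator: r**2 + 2*r = (r + 2)r.
Partial fractions: -4/(r*(r + 2)) = 2/(r + 2) - 2/r.
An antiderivative is F(r) = -2*log(r) + 2*log(r + 2).
Then F(3) - F(1) = (log(25/9)) - (log(9)) = log(25/81).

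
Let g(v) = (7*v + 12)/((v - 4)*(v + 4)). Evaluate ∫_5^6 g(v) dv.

Factor the denominator: v**2 - 16 = (v + 4)(v - 4).
Partial fractions: (7*v + 12)/((v - 4)*(v + 4)) = 2/(v + 4) + 5/(v - 4).
An antiderivative is F(v) = 5*log(v - 4) + 2*log(v + 4).
Then F(6) - F(5) = (2*log(5) + 7*log(2)) - (log(81)) = -4*log(3) + 2*log(5) + 7*log(2).

-4*log(3) + 2*log(5) + 7*log(2)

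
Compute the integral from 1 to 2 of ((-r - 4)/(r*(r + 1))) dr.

-7*log(2) + 3*log(3)

Factor the denominator: r**2 + r = (r + 1)r.
Partial fractions: (-r - 4)/(r*(r + 1)) = 3/(r + 1) - 4/r.
An antiderivative is F(r) = -4*log(r) + 3*log(r + 1).
Then F(2) - F(1) = (log(27/16)) - (log(8)) = -7*log(2) + 3*log(3).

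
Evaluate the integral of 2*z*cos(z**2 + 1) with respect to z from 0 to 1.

-sin(1) + sin(2)

Let u = z**2 + 1, so du = 2*z dz. When z = 0, u = 1; when z = 1, u = 2.
The integral becomes ∫ cos(u) du from 1 to 2, with antiderivative sin(u).
Back in z: F(z) = sin(z**2 + 1).
Then F(1) - F(0) = (sin(2)) - (sin(1)) = -sin(1) + sin(2).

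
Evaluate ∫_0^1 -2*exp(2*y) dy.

An antiderivative is F(y) = -exp(2*y).
Then F(1) - F(0) = (-exp(2)) - (-1) = 1 - exp(2).

1 - exp(2)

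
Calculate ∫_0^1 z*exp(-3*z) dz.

Integrate by parts once (u = z, dv = exp(-3*z) dz).
An antiderivative is F(z) = (-3*z - 1)*exp(-3*z)/9.
Then F(1) - F(0) = (-4*exp(-3)/9) - (-1/9) = (-4 + exp(3))*exp(-3)/9.

(-4 + exp(3))*exp(-3)/9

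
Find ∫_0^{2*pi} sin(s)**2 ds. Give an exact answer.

pi

Use the identity sin^2(s) = (1 - cos(2*s))/2.
An antiderivative is F(s) = s/2 - sin(2*s)/4.
Then F(2*pi) - F(0) = (pi) - (0) = pi.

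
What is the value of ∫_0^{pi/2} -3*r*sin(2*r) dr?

-3*pi/4

Integrate by parts once (u = r, dv = -3*sin(2*r) dr).
An antiderivative is F(r) = 3*r*cos(2*r)/2 - 3*sin(2*r)/4.
Then F(pi/2) - F(0) = (-3*pi/4) - (0) = -3*pi/4.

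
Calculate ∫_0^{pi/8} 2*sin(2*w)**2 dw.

-1/4 + pi/8

Use the identity sin^2(2*w) = (1 - cos(4*w))/2.
An antiderivative is F(w) = w - sin(4*w)/4.
Then F(pi/8) - F(0) = (-1/4 + pi/8) - (0) = -1/4 + pi/8.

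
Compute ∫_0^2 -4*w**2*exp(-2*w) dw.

Integrate by parts twice (u = w^2, dv = -4*exp(-2*w) dw).
An antiderivative is F(w) = (2*w**2 + 2*w + 1)*exp(-2*w).
Then F(2) - F(0) = (13*exp(-4)) - (1) = -1 + 13*exp(-4).

-1 + 13*exp(-4)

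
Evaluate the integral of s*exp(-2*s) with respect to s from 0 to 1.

(-3 + exp(2))*exp(-2)/4

Integrate by parts once (u = s, dv = exp(-2*s) ds).
An antiderivative is F(s) = (-2*s - 1)*exp(-2*s)/4.
Then F(1) - F(0) = (-3*exp(-2)/4) - (-1/4) = (-3 + exp(2))*exp(-2)/4.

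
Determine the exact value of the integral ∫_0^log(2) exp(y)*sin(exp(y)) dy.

Let u = exp(y), so du = exp(y) dy. When y = 0, u = 1; when y = log(2), u = 2.
The integral becomes ∫ sin(u) du from 1 to 2, with antiderivative -cos(u).
Back in y: F(y) = -cos(exp(y)).
Then F(log(2)) - F(0) = (-cos(2)) - (-cos(1)) = -cos(2) + cos(1).

-cos(2) + cos(1)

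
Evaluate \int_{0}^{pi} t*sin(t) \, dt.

pi

Integrate by parts once (u = t, dv = sin(t) dt).
An antiderivative is F(t) = -t*cos(t) + sin(t).
Then F(pi) - F(0) = (pi) - (0) = pi.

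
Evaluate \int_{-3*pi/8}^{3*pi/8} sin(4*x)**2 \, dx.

3*pi/8

Use the identity sin^2(4*x) = (1 - cos(8*x))/2.
An antiderivative is F(x) = x/2 - sin(8*x)/16.
Then F(3*pi/8) - F(-3*pi/8) = (3*pi/16) - (-3*pi/16) = 3*pi/8.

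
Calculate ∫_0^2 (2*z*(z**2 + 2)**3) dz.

320

Let u = z**2 + 2, so du = 2*z dz. When z = 0, u = 2; when z = 2, u = 6.
The integral becomes ∫ u**3 du from 2 to 6, with antiderivative u**4/4.
Back in z: F(z) = (z**2 + 2)**4/4.
Then F(2) - F(0) = (324) - (4) = 320.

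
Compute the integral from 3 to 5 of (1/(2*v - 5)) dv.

log(5)/2

An antiderivative is F(v) = log(2*v - 5)/2.
Then F(5) - F(3) = (log(5)/2) - (0) = log(5)/2.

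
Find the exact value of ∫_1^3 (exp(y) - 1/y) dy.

-exp(1) - log(3) + exp(3)

An antiderivative is F(y) = exp(y) - log(y).
Then F(3) - F(1) = (-log(3) + exp(3)) - (exp(1)) = -exp(1) - log(3) + exp(3).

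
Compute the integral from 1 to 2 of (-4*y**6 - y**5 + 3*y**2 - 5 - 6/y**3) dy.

-2333/28

By the power rule, an antiderivative is F(y) = -4*y**7/7 - y**6/6 + y**3 - 5*y + 3/y**2.
Then F(2) - F(1) = (-7145/84) - (-73/42) = -2333/28.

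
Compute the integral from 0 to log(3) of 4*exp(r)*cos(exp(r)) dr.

Let u = exp(r), so du = exp(r) dr. When r = 0, u = 1; when r = log(3), u = 3.
The integral becomes 4·∫ cos(u) du from 1 to 3, with antiderivative 4*sin(u).
Back in r: F(r) = 4*sin(exp(r)).
Then F(log(3)) - F(0) = (4*sin(3)) - (4*sin(1)) = -4*sin(1) + 4*sin(3).

-4*sin(1) + 4*sin(3)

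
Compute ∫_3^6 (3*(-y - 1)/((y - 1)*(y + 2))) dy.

-log(10)

Factor the denominator: y**2 + y - 2 = (y + 2)(y - 1).
Partial fractions: 3*(-y - 1)/((y - 1)*(y + 2)) = -1/(y + 2) - 2/(y - 1).
An antiderivative is F(y) = -2*log(y - 1) - log(y + 2).
Then F(6) - F(3) = (-2*log(5) - 3*log(2)) - (-log(20)) = -log(10).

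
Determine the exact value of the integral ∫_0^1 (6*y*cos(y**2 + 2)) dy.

Let u = y**2 + 2, so du = 2*y dy. When y = 0, u = 2; when y = 1, u = 3.
The integral becomes 3·∫ cos(u) du from 2 to 3, with antiderivative 3*sin(u).
Back in y: F(y) = 3*sin(y**2 + 2).
Then F(1) - F(0) = (3*sin(3)) - (3*sin(2)) = -3*sin(2) + 3*sin(3).

-3*sin(2) + 3*sin(3)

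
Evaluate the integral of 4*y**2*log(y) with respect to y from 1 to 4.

Integrate by parts once (u = ln y, dv = 4*y**2 dy).
An antiderivative is F(y) = 4*y**3*(3*log(y) - 1)/9.
Then F(4) - F(1) = (-256/9 + 512*log(2)/3) - (-4/9) = -28 + 512*log(2)/3.

-28 + 512*log(2)/3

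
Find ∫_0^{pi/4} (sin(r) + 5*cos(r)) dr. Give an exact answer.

1 + 2*sqrt(2)

An antiderivative is F(r) = 5*sin(r) - cos(r).
Then F(pi/4) - F(0) = (2*sqrt(2)) - (-1) = 1 + 2*sqrt(2).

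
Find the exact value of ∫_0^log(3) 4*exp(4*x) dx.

Let u = exp(x), so du = exp(x) dx. When x = 0, u = 1; when x = log(3), u = 3.
The integral becomes 4·∫ u**3 du from 1 to 3, with antiderivative u**4.
Back in x: F(x) = exp(4*x).
Then F(log(3)) - F(0) = (81) - (1) = 80.

80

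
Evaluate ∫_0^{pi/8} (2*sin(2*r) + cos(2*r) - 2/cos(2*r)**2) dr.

An antiderivative is F(r) = sin(2*r)/2 - cos(2*r) - tan(2*r).
Then F(pi/8) - F(0) = (-1 - sqrt(2)/4) - (-1) = -sqrt(2)/4.

-sqrt(2)/4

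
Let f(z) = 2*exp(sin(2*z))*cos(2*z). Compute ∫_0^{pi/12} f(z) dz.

Let u = sin(2*z), so du = 2*cos(2*z) dz. When z = 0, u = 0; when z = pi/12, u = 1/2.
The integral becomes ∫ exp(u) du from 0 to 1/2, with antiderivative exp(u).
Back in z: F(z) = exp(sin(2*z)).
Then F(pi/12) - F(0) = (exp(1/2)) - (1) = -1 + exp(1/2).

-1 + exp(1/2)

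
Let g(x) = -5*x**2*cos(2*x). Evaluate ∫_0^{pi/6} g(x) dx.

Integrate by parts twice (u = x^2, dv = -5*cos(2*x) dx).
An antiderivative is F(x) = -5*x**2*sin(2*x)/2 - 5*x*cos(2*x)/2 + 5*sin(2*x)/4.
Then F(pi/6) - F(0) = (-5*pi/24 - 5*sqrt(3)*pi**2/144 + 5*sqrt(3)/8) - (0) = -5*pi/24 - 5*sqrt(3)*pi**2/144 + 5*sqrt(3)/8.

-5*pi/24 - 5*sqrt(3)*pi**2/144 + 5*sqrt(3)/8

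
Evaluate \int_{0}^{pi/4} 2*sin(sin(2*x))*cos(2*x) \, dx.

1 - cos(1)

Let u = sin(2*x), so du = 2*cos(2*x) dx. When x = 0, u = 0; when x = pi/4, u = 1.
The integral becomes ∫ sin(u) du from 0 to 1, with antiderivative -cos(u).
Back in x: F(x) = -cos(sin(2*x)).
Then F(pi/4) - F(0) = (-cos(1)) - (-1) = 1 - cos(1).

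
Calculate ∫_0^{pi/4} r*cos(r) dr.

Integrate by parts once (u = r, dv = cos(r) dr).
An antiderivative is F(r) = r*sin(r) + cos(r).
Then F(pi/4) - F(0) = (sqrt(2)*(pi + 4)/8) - (1) = -1 + sqrt(2)*pi/8 + sqrt(2)/2.

-1 + sqrt(2)*pi/8 + sqrt(2)/2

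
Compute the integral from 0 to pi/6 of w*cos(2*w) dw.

-1/8 + sqrt(3)*pi/24

Integrate by parts once (u = w, dv = cos(2*w) dw).
An antiderivative is F(w) = w*sin(2*w)/2 + cos(2*w)/4.
Then F(pi/6) - F(0) = (1/8 + sqrt(3)*pi/24) - (1/4) = -1/8 + sqrt(3)*pi/24.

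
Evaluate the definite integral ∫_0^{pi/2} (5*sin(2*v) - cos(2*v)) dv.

An antiderivative is F(v) = -sin(2*v)/2 - 5*cos(2*v)/2.
Then F(pi/2) - F(0) = (5/2) - (-5/2) = 5.

5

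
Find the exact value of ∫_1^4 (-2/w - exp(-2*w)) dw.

(-8*exp(8)*log(2) - exp(6) + 1)*exp(-8)/2

An antiderivative is F(w) = -2*log(w) + exp(-2*w)/2.
Then F(4) - F(1) = (-4*log(2) + exp(-8)/2) - (exp(-2)/2) = (-8*exp(8)*log(2) - exp(6) + 1)*exp(-8)/2.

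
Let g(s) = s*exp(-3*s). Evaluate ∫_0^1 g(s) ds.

(-4 + exp(3))*exp(-3)/9

Integrate by parts once (u = s, dv = exp(-3*s) ds).
An antiderivative is F(s) = (-3*s - 1)*exp(-3*s)/9.
Then F(1) - F(0) = (-4*exp(-3)/9) - (-1/9) = (-4 + exp(3))*exp(-3)/9.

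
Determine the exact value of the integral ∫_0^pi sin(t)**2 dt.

pi/2

Use the identity sin^2(t) = (1 - cos(2*t))/2.
An antiderivative is F(t) = t/2 - sin(2*t)/4.
Then F(pi) - F(0) = (pi/2) - (0) = pi/2.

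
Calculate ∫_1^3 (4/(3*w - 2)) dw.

4*log(7)/3

An antiderivative is F(w) = 4*log(3*w - 2)/3.
Then F(3) - F(1) = (4*log(7)/3) - (0) = 4*log(7)/3.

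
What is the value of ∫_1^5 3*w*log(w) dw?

Integrate by parts once (u = ln w, dv = 3*w dw).
An antiderivative is F(w) = 3*w**2*(2*log(w) - 1)/4.
Then F(5) - F(1) = (-75/4 + 75*log(5)/2) - (-3/4) = -18 + 75*log(5)/2.

-18 + 75*log(5)/2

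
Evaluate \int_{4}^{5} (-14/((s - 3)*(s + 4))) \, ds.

-8*log(2) + 4*log(3)

Factor the denominator: s**2 + s - 12 = (s + 4)(s - 3).
Partial fractions: -14/((s - 3)*(s + 4)) = 2/(s + 4) - 2/(s - 3).
An antiderivative is F(s) = -2*log(s - 3) + 2*log(s + 4).
Then F(5) - F(4) = (log(81/4)) - (log(64)) = -8*log(2) + 4*log(3).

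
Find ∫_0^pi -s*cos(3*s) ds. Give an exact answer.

Integrate by parts once (u = s, dv = -cos(3*s) ds).
An antiderivative is F(s) = -s*sin(3*s)/3 - cos(3*s)/9.
Then F(pi) - F(0) = (1/9) - (-1/9) = 2/9.

2/9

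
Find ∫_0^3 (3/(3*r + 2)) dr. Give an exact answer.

log(11/2)

Let u = 3*r + 2, so du = 3 dr. When r = 0, u = 2; when r = 3, u = 11.
The integral becomes ∫ 1/u du from 2 to 11, with antiderivative log(u).
Back in r: F(r) = log(3*r + 2).
Then F(3) - F(0) = (log(11)) - (log(2)) = log(11/2).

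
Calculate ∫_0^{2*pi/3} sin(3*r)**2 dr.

pi/3

Use the identity sin^2(3*r) = (1 - cos(6*r))/2.
An antiderivative is F(r) = r/2 - sin(6*r)/12.
Then F(2*pi/3) - F(0) = (pi/3) - (0) = pi/3.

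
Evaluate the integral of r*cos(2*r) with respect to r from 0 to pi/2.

Integrate by parts once (u = r, dv = cos(2*r) dr).
An antiderivative is F(r) = r*sin(2*r)/2 + cos(2*r)/4.
Then F(pi/2) - F(0) = (-1/4) - (1/4) = -1/2.

-1/2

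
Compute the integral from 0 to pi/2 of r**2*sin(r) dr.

Integrate by parts twice (u = r^2, dv = sin(r) dr).
An antiderivative is F(r) = -r**2*cos(r) + 2*r*sin(r) + 2*cos(r).
Then F(pi/2) - F(0) = (pi) - (2) = -2 + pi.

-2 + pi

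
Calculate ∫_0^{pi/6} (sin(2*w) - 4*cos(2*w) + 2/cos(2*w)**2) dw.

An antiderivative is F(w) = -2*sin(2*w) - cos(2*w)/2 + tan(2*w).
Then F(pi/6) - F(0) = (-1/4) - (-1/2) = 1/4.

1/4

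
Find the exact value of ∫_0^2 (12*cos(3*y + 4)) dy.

4*sin(10) - 4*sin(4)

Let u = 3*y + 4, so du = 3 dy. When y = 0, u = 4; when y = 2, u = 10.
The integral becomes 4·∫ cos(u) du from 4 to 10, with antiderivative 4*sin(u).
Back in y: F(y) = 4*sin(3*y + 4).
Then F(2) - F(0) = (4*sin(10)) - (4*sin(4)) = 4*sin(10) - 4*sin(4).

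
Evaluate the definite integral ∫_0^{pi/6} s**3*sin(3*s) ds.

Integrate by parts 3 times (u = s^3, dv = sin(3*s) ds).
An antiderivative is F(s) = -s**3*cos(3*s)/3 + s**2*sin(3*s)/3 + 2*s*cos(3*s)/9 - 2*sin(3*s)/27.
Then F(pi/6) - F(0) = (-2/27 + pi**2/108) - (0) = -2/27 + pi**2/108.

-2/27 + pi**2/108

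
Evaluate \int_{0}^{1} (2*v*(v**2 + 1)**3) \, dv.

Let u = v**2 + 1, so du = 2*v dv. When v = 0, u = 1; when v = 1, u = 2.
The integral becomes ∫ u**3 du from 1 to 2, with antiderivative u**4/4.
Back in v: F(v) = (v**2 + 1)**4/4.
Then F(1) - F(0) = (4) - (1/4) = 15/4.

15/4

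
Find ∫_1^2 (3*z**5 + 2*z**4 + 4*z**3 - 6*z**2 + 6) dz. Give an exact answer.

509/10

By the power rule, an antiderivative is F(z) = z**6/2 + 2*z**5/5 + z**4 - 2*z**3 + 6*z.
Then F(2) - F(1) = (284/5) - (59/10) = 509/10.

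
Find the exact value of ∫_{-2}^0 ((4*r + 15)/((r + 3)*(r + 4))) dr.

Factor the denominator: r**2 + 7*r + 12 = (r + 4)(r + 3).
Partial fractions: (4*r + 15)/((r + 3)*(r + 4)) = 1/(r + 4) + 3/(r + 3).
An antiderivative is F(r) = 3*log(r + 3) + log(r + 4).
Then F(0) - F(-2) = (2*log(2) + 3*log(3)) - (log(2)) = log(54).

log(54)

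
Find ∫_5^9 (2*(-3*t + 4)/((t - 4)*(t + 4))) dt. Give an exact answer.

Factor the denominator: t**2 - 16 = (t + 4)(t - 4).
Partial fractions: 2*(-3*t + 4)/((t - 4)*(t + 4)) = -4/(t + 4) - 2/(t - 4).
An antiderivative is F(t) = -2*log(t - 4) - 4*log(t + 4).
Then F(9) - F(5) = (-4*log(13) - 2*log(5)) - (-8*log(3)) = -4*log(13) - 2*log(5) + 8*log(3).

-4*log(13) - 2*log(5) + 8*log(3)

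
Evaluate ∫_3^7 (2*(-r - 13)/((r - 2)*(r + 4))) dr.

-5*log(5) - 3*log(7) + 3*log(11)

Factor the denominator: r**2 + 2*r - 8 = (r + 4)(r - 2).
Partial fractions: 2*(-r - 13)/((r - 2)*(r + 4)) = 3/(r + 4) - 5/(r - 2).
An antiderivative is F(r) = -5*log(r - 2) + 3*log(r + 4).
Then F(7) - F(3) = (-5*log(5) + 3*log(11)) - (3*log(7)) = -5*log(5) - 3*log(7) + 3*log(11).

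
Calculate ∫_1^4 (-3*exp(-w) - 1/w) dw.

(-log(4**exp(4)) - 3*exp(3) + 3)*exp(-4)

An antiderivative is F(w) = -log(w) + 3*exp(-w).
Then F(4) - F(1) = ((3 - log(4**exp(4)))*exp(-4)) - (3*exp(-1)) = (-log(4**exp(4)) - 3*exp(3) + 3)*exp(-4).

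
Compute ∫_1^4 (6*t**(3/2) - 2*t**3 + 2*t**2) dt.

-111/10

By the power rule, an antiderivative is F(t) = 12*t**(5/2)/5 - t**4/2 + 2*t**3/3.
Then F(4) - F(1) = (-128/15) - (77/30) = -111/10.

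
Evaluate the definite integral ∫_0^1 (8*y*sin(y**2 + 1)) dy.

-4*cos(2) + 4*cos(1)

Let u = y**2 + 1, so du = 2*y dy. When y = 0, u = 1; when y = 1, u = 2.
The integral becomes 4·∫ sin(u) du from 1 to 2, with antiderivative -4*cos(u).
Back in y: F(y) = -4*cos(y**2 + 1).
Then F(1) - F(0) = (-4*cos(2)) - (-4*cos(1)) = -4*cos(2) + 4*cos(1).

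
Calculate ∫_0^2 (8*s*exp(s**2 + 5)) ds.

-4*(1 - exp(4))*exp(5)

Let u = s**2 + 5, so du = 2*s ds. When s = 0, u = 5; when s = 2, u = 9.
The integral becomes 4·∫ exp(u) du from 5 to 9, with antiderivative 4*exp(u).
Back in s: F(s) = 4*exp(s**2 + 5).
Then F(2) - F(0) = (4*exp(9)) - (4*exp(5)) = -4*(1 - exp(4))*exp(5).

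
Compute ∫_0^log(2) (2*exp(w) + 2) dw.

An antiderivative is F(w) = 2*w + 2*exp(w).
Then F(log(2)) - F(0) = (2*log(2) + 4) - (2) = 2*log(2) + 2.

2*log(2) + 2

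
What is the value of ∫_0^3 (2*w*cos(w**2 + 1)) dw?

Let u = w**2 + 1, so du = 2*w dw. When w = 0, u = 1; when w = 3, u = 10.
The integral becomes ∫ cos(u) du from 1 to 10, with antiderivative sin(u).
Back in w: F(w) = sin(w**2 + 1).
Then F(3) - F(0) = (sin(10)) - (sin(1)) = -sin(1) + sin(10).

-sin(1) + sin(10)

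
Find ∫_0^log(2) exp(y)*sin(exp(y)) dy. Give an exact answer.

-cos(2) + cos(1)

Let u = exp(y), so du = exp(y) dy. When y = 0, u = 1; when y = log(2), u = 2.
The integral becomes ∫ sin(u) du from 1 to 2, with antiderivative -cos(u).
Back in y: F(y) = -cos(exp(y)).
Then F(log(2)) - F(0) = (-cos(2)) - (-cos(1)) = -cos(2) + cos(1).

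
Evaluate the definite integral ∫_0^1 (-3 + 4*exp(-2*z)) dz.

-1 - 2*exp(-2)

An antiderivative is F(z) = -3*z - 2*exp(-2*z).
Then F(1) - F(0) = (-3 - 2*exp(-2)) - (-2) = -1 - 2*exp(-2).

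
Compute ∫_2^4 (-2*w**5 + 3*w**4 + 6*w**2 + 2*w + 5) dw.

-3074/5

By the power rule, an antiderivative is F(w) = -w**6/3 + 3*w**5/5 + 2*w**3 + w**2 + 5*w.
Then F(4) - F(2) = (-8804/15) - (418/15) = -3074/5.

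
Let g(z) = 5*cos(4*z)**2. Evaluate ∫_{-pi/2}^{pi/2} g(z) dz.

Use the identity cos^2(4*z) = (1 + cos(8*z))/2.
An antiderivative is F(z) = 5*z/2 + 5*sin(8*z)/16.
Then F(pi/2) - F(-pi/2) = (5*pi/4) - (-5*pi/4) = 5*pi/2.

5*pi/2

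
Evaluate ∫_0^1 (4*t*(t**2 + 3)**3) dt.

Let u = t**2 + 3, so du = 2*t dt. When t = 0, u = 3; when t = 1, u = 4.
The integral becomes 2·∫ u**3 du from 3 to 4, with antiderivative u**4/2.
Back in t: F(t) = (t**2 + 3)**4/2.
Then F(1) - F(0) = (128) - (81/2) = 175/2.

175/2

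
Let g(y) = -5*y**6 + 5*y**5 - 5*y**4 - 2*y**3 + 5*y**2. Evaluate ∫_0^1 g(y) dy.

2/7

By the power rule, an antiderivative is F(y) = -5*y**7/7 + 5*y**6/6 - y**5 - y**4/2 + 5*y**3/3.
Then F(1) - F(0) = (2/7) - (0) = 2/7.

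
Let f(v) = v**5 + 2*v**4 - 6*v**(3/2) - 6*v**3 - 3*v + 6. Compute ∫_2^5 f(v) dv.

By the power rule, an antiderivative is F(v) = v**6/6 - 12*v**(5/2)/5 + 2*v**5/5 - 3*v**4/2 - 3*v**2/2 + 6*v.
Then F(5) - F(2) = (17455/6 - 60*sqrt(5)) - (82/15 - 48*sqrt(2)/5) = -60*sqrt(5) + 48*sqrt(2)/5 + 29037/10.

-60*sqrt(5) + 48*sqrt(2)/5 + 29037/10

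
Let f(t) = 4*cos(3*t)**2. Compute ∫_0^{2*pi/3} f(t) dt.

4*pi/3

Use the identity cos^2(3*t) = (1 + cos(6*t))/2.
An antiderivative is F(t) = 2*t + sin(6*t)/3.
Then F(2*pi/3) - F(0) = (4*pi/3) - (0) = 4*pi/3.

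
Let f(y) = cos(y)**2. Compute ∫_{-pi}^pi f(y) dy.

pi

Use the identity cos^2(y) = (1 + cos(2*y))/2.
An antiderivative is F(y) = y/2 + sin(2*y)/4.
Then F(pi) - F(-pi) = (pi/2) - (-pi/2) = pi.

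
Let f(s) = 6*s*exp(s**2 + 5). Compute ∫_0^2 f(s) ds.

-3*(1 - exp(4))*exp(5)

Let u = s**2 + 5, so du = 2*s ds. When s = 0, u = 5; when s = 2, u = 9.
The integral becomes 3·∫ exp(u) du from 5 to 9, with antiderivative 3*exp(u).
Back in s: F(s) = 3*exp(s**2 + 5).
Then F(2) - F(0) = (3*exp(9)) - (3*exp(5)) = -3*(1 - exp(4))*exp(5).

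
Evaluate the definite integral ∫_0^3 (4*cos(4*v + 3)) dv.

-sin(3) + sin(15)

Let u = 4*v + 3, so du = 4 dv. When v = 0, u = 3; when v = 3, u = 15.
The integral becomes ∫ cos(u) du from 3 to 15, with antiderivative sin(u).
Back in v: F(v) = sin(4*v + 3).
Then F(3) - F(0) = (sin(15)) - (sin(3)) = -sin(3) + sin(15).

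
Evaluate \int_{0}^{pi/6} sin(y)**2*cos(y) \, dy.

1/24

Let u = sin(y), so du = cos(y) dy. When y = 0, u = 0; when y = pi/6, u = 1/2.
The integral becomes ∫ u**2 du from 0 to 1/2, with antiderivative u**3/3.
Back in y: F(y) = sin(y)**3/3.
Then F(pi/6) - F(0) = (1/24) - (0) = 1/24.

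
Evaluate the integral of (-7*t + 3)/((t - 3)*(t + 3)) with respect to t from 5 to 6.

-11*log(3) + 15*log(2)

Factor the denominator: t**2 - 9 = (t + 3)(t - 3).
Partial fractions: (-7*t + 3)/((t - 3)*(t + 3)) = -4/(t + 3) - 3/(t - 3).
An antiderivative is F(t) = -3*log(t - 3) - 4*log(t + 3).
Then F(6) - F(5) = (-11*log(3)) - (-15*log(2)) = -11*log(3) + 15*log(2).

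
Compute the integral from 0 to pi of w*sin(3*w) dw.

pi/3

Integrate by parts once (u = w, dv = sin(3*w) dw).
An antiderivative is F(w) = -w*cos(3*w)/3 + sin(3*w)/9.
Then F(pi) - F(0) = (pi/3) - (0) = pi/3.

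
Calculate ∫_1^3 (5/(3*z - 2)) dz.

5*log(7)/3

An antiderivative is F(z) = 5*log(3*z - 2)/3.
Then F(3) - F(1) = (5*log(7)/3) - (0) = 5*log(7)/3.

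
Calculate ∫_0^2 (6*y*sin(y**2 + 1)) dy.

Let u = y**2 + 1, so du = 2*y dy. When y = 0, u = 1; when y = 2, u = 5.
The integral becomes 3·∫ sin(u) du from 1 to 5, with antiderivative -3*cos(u).
Back in y: F(y) = -3*cos(y**2 + 1).
Then F(2) - F(0) = (-3*cos(5)) - (-3*cos(1)) = -3*cos(5) + 3*cos(1).

-3*cos(5) + 3*cos(1)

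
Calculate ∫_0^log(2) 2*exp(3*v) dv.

Let u = exp(v), so du = exp(v) dv. When v = 0, u = 1; when v = log(2), u = 2.
The integral becomes 2·∫ u**2 du from 1 to 2, with antiderivative 2*u**3/3.
Back in v: F(v) = 2*exp(3*v)/3.
Then F(log(2)) - F(0) = (16/3) - (2/3) = 14/3.

14/3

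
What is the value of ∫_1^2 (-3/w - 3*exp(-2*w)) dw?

An antiderivative is F(w) = -3*log(w) + 3*exp(-2*w)/2.
Then F(2) - F(1) = (-3*log(2) + 3*exp(-4)/2) - (3*exp(-2)/2) = -3*log(2) - 3*exp(-2)/2 + 3*exp(-4)/2.

-3*log(2) - 3*exp(-2)/2 + 3*exp(-4)/2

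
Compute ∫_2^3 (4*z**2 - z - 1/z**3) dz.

By the power rule, an antiderivative is F(z) = 4*z**3/3 - z**2/2 + 1/(2*z**2).
Then F(3) - F(2) = (284/9) - (211/24) = 1639/72.

1639/72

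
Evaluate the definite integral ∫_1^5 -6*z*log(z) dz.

36 - 75*log(5)

Integrate by parts once (u = ln z, dv = -6*z dz).
An antiderivative is F(z) = -3*z**2*(2*log(z) - 1)/2.
Then F(5) - F(1) = (75/2 - 75*log(5)) - (3/2) = 36 - 75*log(5).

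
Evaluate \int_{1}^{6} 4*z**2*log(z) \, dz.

Integrate by parts once (u = ln z, dv = 4*z**2 dz).
An antiderivative is F(z) = 4*z**3*(3*log(z) - 1)/9.
Then F(6) - F(1) = (-96 + 288*log(2) + 288*log(3)) - (-4/9) = -860/9 + 288*log(2) + 288*log(3).

-860/9 + 288*log(2) + 288*log(3)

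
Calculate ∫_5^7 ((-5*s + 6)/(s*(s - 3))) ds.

-2*log(7) - 3*log(2) + 2*log(5)

Factor the denominator: s**2 - 3*s = s(s - 3).
Partial fractions: (-5*s + 6)/(s*(s - 3)) = -2/s - 3/(s - 3).
An antiderivative is F(s) = -2*log(s) - 3*log(s - 3).
Then F(7) - F(5) = (-6*log(2) - 2*log(7)) - (-2*log(5) - 3*log(2)) = -2*log(7) - 3*log(2) + 2*log(5).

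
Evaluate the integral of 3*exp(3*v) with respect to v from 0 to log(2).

Let u = exp(v), so du = exp(v) dv. When v = 0, u = 1; when v = log(2), u = 2.
The integral becomes 3·∫ u**2 du from 1 to 2, with antiderivative u**3.
Back in v: F(v) = exp(3*v).
Then F(log(2)) - F(0) = (8) - (1) = 7.

7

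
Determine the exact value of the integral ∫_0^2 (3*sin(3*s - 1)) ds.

-cos(5) + cos(1)

Let u = 3*s - 1, so du = 3 ds. When s = 0, u = -1; when s = 2, u = 5.
The integral becomes ∫ sin(u) du from -1 to 5, with antiderivative -cos(u).
Back in s: F(s) = -cos(3*s - 1).
Then F(2) - F(0) = (-cos(5)) - (-cos(1)) = -cos(5) + cos(1).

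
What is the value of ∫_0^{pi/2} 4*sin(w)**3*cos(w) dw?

Let u = sin(w), so du = cos(w) dw. When w = 0, u = 0; when w = pi/2, u = 1.
The integral becomes 4·∫ u**3 du from 0 to 1, with antiderivative u**4.
Back in w: F(w) = sin(w)**4.
Then F(pi/2) - F(0) = (1) - (0) = 1.

1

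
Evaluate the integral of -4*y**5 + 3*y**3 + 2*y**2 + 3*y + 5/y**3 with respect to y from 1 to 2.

By the power rule, an antiderivative is F(y) = -2*y**6/3 + 3*y**4/4 + 2*y**3/3 + 3*y**2/2 - 5/(2*y**2).
Then F(2) - F(1) = (-479/24) - (-1/4) = -473/24.

-473/24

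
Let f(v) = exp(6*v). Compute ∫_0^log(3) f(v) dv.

Let u = exp(v), so du = exp(v) dv. When v = 0, u = 1; when v = log(3), u = 3.
The integral becomes ∫ u**5 du from 1 to 3, with antiderivative u**6/6.
Back in v: F(v) = exp(6*v)/6.
Then F(log(3)) - F(0) = (243/2) - (1/6) = 364/3.

364/3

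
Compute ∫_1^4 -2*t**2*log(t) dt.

14 - 256*log(2)/3

Integrate by parts once (u = ln t, dv = -2*t**2 dt).
An antiderivative is F(t) = -2*t**3*(3*log(t) - 1)/9.
Then F(4) - F(1) = (128/9 - 256*log(2)/3) - (2/9) = 14 - 256*log(2)/3.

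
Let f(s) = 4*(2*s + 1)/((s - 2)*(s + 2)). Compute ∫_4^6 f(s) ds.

-3*log(3) + 11*log(2)

Factor the denominator: s**2 - 4 = (s + 2)(s - 2).
Partial fractions: 4*(2*s + 1)/((s - 2)*(s + 2)) = 3/(s + 2) + 5/(s - 2).
An antiderivative is F(s) = 5*log(s - 2) + 3*log(s + 2).
Then F(6) - F(4) = (19*log(2)) - (3*log(3) + 8*log(2)) = -3*log(3) + 11*log(2).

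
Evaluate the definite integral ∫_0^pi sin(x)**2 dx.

pi/2

Use the identity sin^2(x) = (1 - cos(2*x))/2.
An antiderivative is F(x) = x/2 - sin(2*x)/4.
Then F(pi) - F(0) = (pi/2) - (0) = pi/2.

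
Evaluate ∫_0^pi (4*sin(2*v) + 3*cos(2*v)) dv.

0

An antiderivative is F(v) = 3*sin(2*v)/2 - 2*cos(2*v).
Then F(pi) - F(0) = (-2) - (-2) = 0.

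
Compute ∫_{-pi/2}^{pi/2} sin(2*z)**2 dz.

Use the identity sin^2(2*z) = (1 - cos(4*z))/2.
An antiderivative is F(z) = z/2 - sin(4*z)/8.
Then F(pi/2) - F(-pi/2) = (pi/4) - (-pi/4) = pi/2.

pi/2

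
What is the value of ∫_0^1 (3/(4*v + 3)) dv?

An antiderivative is F(v) = 3*log(4*v + 3)/4.
Then F(1) - F(0) = (3*log(7)/4) - (3*log(3)/4) = -3*log(3)/4 + 3*log(7)/4.

-3*log(3)/4 + 3*log(7)/4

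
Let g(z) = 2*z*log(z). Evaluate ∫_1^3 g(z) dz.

Integrate by parts once (u = ln z, dv = 2*z dz).
An antiderivative is F(z) = z**2*(2*log(z) - 1)/2.
Then F(3) - F(1) = (-9/2 + 9*log(3)) - (-1/2) = -4 + 9*log(3).

-4 + 9*log(3)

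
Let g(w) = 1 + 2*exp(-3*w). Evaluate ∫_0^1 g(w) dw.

An antiderivative is F(w) = w - 2*exp(-3*w)/3.
Then F(1) - F(0) = (1 - 2*exp(-3)/3) - (-2/3) = 5/3 - 2*exp(-3)/3.

5/3 - 2*exp(-3)/3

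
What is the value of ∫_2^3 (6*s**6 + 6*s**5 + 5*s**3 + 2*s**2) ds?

211997/84

By the power rule, an antiderivative is F(s) = 6*s**7/7 + s**6 + 5*s**4/4 + 2*s**3/3.
Then F(3) - F(2) = (76239/28) - (4180/21) = 211997/84.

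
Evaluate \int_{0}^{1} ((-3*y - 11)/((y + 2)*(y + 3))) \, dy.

Factor the denominator: y**2 + 5*y + 6 = (y + 3)(y + 2).
Partial fractions: (-3*y - 11)/((y + 2)*(y + 3)) = 2/(y + 3) - 5/(y + 2).
An antiderivative is F(y) = -5*log(y + 2) + 2*log(y + 3).
Then F(1) - F(0) = (-5*log(3) + 4*log(2)) - (log(9/32)) = -7*log(3) + 9*log(2).

-7*log(3) + 9*log(2)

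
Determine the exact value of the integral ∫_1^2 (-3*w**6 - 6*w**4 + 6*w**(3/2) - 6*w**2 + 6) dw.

-3571/35 + 48*sqrt(2)/5

By the power rule, an antiderivative is F(w) = -3*w**7/7 + 12*w**(5/2)/5 - 6*w**5/5 - 2*w**3 + 6*w.
Then F(2) - F(1) = (-3404/35 + 48*sqrt(2)/5) - (167/35) = -3571/35 + 48*sqrt(2)/5.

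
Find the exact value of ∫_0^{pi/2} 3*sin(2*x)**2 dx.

Use the identity sin^2(2*x) = (1 - cos(4*x))/2.
An antiderivative is F(x) = 3*x/2 - 3*sin(4*x)/8.
Then F(pi/2) - F(0) = (3*pi/4) - (0) = 3*pi/4.

3*pi/4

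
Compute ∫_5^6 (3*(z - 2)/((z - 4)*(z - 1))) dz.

Factor the denominator: z**2 - 5*z + 4 = (z - 1)(z - 4).
Partial fractions: 3*(z - 2)/((z - 4)*(z - 1)) = 1/(z - 1) + 2/(z - 4).
An antiderivative is F(z) = 2*log(z - 4) + log(z - 1).
Then F(6) - F(5) = (log(20)) - (log(4)) = log(5).

log(5)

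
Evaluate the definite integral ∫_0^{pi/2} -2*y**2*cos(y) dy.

4 - pi**2/2

Integrate by parts twice (u = y^2, dv = -2*cos(y) dy).
An antiderivative is F(y) = -2*y**2*sin(y) - 4*y*cos(y) + 4*sin(y).
Then F(pi/2) - F(0) = (4 - pi**2/2) - (0) = 4 - pi**2/2.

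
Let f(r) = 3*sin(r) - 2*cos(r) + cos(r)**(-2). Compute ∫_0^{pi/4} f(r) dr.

4 - 5*sqrt(2)/2

An antiderivative is F(r) = -2*sin(r) - 3*cos(r) + tan(r).
Then F(pi/4) - F(0) = (1 - 5*sqrt(2)/2) - (-3) = 4 - 5*sqrt(2)/2.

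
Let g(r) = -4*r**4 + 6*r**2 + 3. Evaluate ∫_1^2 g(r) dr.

-39/5

By the power rule, an antiderivative is F(r) = -4*r**5/5 + 2*r**3 + 3*r.
Then F(2) - F(1) = (-18/5) - (21/5) = -39/5.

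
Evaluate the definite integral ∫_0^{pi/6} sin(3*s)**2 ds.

Use the identity sin^2(3*s) = (1 - cos(6*s))/2.
An antiderivative is F(s) = s/2 - sin(6*s)/12.
Then F(pi/6) - F(0) = (pi/12) - (0) = pi/12.

pi/12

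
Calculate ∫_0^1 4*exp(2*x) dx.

-2 + 2*exp(2)

An antiderivative is F(x) = 2*exp(2*x).
Then F(1) - F(0) = (2*exp(2)) - (2) = -2 + 2*exp(2).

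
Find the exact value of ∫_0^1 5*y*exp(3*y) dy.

Integrate by parts once (u = y, dv = 5*exp(3*y) dy).
An antiderivative is F(y) = (15*y - 5)*exp(3*y)/9.
Then F(1) - F(0) = (10*exp(3)/9) - (-5/9) = 5/9 + 10*exp(3)/9.

5/9 + 10*exp(3)/9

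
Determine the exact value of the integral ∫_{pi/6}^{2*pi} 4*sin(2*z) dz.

-1

An antiderivative is F(z) = -2*cos(2*z).
Then F(2*pi) - F(pi/6) = (-2) - (-1) = -1.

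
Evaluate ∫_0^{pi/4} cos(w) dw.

sqrt(2)/2

An antiderivative is F(w) = sin(w).
Then F(pi/4) - F(0) = (sqrt(2)/2) - (0) = sqrt(2)/2.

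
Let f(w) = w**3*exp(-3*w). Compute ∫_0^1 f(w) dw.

2/27 - 26*exp(-3)/27

Integrate by parts 3 times (u = w^3, dv = exp(-3*w) dw).
An antiderivative is F(w) = (-9*w**3 - 9*w**2 - 6*w - 2)*exp(-3*w)/27.
Then F(1) - F(0) = (-26*exp(-3)/27) - (-2/27) = 2/27 - 26*exp(-3)/27.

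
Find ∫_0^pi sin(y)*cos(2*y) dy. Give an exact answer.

-2/3

Use the identity sin(y)cos(2*y) = [sin(3*y) + sin(-y)]/2.
An antiderivative is F(y) = cos(y)/2 - cos(3*y)/6.
Then F(pi) - F(0) = (-1/3) - (1/3) = -2/3.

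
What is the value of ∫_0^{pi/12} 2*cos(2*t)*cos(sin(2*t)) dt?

Let u = sin(2*t), so du = 2*cos(2*t) dt. When t = 0, u = 0; when t = pi/12, u = 1/2.
The integral becomes ∫ cos(u) du from 0 to 1/2, with antiderivative sin(u).
Back in t: F(t) = sin(sin(2*t)).
Then F(pi/12) - F(0) = (sin(1/2)) - (0) = sin(1/2).

sin(1/2)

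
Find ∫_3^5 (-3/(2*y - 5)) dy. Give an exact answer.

-3*log(5)/2

An antiderivative is F(y) = -3*log(2*y - 5)/2.
Then F(5) - F(3) = (-3*log(5)/2) - (0) = -3*log(5)/2.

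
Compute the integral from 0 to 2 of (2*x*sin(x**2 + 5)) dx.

cos(5) - cos(9)

Let u = x**2 + 5, so du = 2*x dx. When x = 0, u = 5; when x = 2, u = 9.
The integral becomes ∫ sin(u) du from 5 to 9, with antiderivative -cos(u).
Back in x: F(x) = -cos(x**2 + 5).
Then F(2) - F(0) = (-cos(9)) - (-cos(5)) = cos(5) - cos(9).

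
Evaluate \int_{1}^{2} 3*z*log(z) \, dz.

Integrate by parts once (u = ln z, dv = 3*z dz).
An antiderivative is F(z) = 3*z**2*(2*log(z) - 1)/4.
Then F(2) - F(1) = (-3 + log(64)) - (-3/4) = -9/4 + log(64).

-9/4 + log(64)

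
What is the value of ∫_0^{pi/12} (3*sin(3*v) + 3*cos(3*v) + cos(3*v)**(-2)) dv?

4/3

An antiderivative is F(v) = sin(3*v) - cos(3*v) + tan(3*v)/3.
Then F(pi/12) - F(0) = (1/3) - (-1) = 4/3.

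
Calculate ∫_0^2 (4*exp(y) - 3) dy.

An antiderivative is F(y) = -3*y + 4*exp(y).
Then F(2) - F(0) = (-6 + 4*exp(2)) - (4) = -10 + 4*exp(2).

-10 + 4*exp(2)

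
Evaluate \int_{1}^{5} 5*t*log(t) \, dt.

Integrate by parts once (u = ln t, dv = 5*t dt).
An antiderivative is F(t) = 5*t**2*(2*log(t) - 1)/4.
Then F(5) - F(1) = (-125/4 + 125*log(5)/2) - (-5/4) = -30 + 125*log(5)/2.

-30 + 125*log(5)/2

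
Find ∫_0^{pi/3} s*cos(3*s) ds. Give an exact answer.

Integrate by parts once (u = s, dv = cos(3*s) ds).
An antiderivative is F(s) = s*sin(3*s)/3 + cos(3*s)/9.
Then F(pi/3) - F(0) = (-1/9) - (1/9) = -2/9.

-2/9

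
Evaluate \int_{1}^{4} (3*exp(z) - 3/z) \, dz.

An antiderivative is F(z) = 3*exp(z) - 3*log(z).
Then F(4) - F(1) = (-3*log(4) + 3*exp(4)) - (3*exp(1)) = -3*exp(1) - 3*log(4) + 3*exp(4).

-3*exp(1) - 3*log(4) + 3*exp(4)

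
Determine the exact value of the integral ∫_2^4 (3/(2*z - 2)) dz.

3*log(3)/2

An antiderivative is F(z) = 3*log(2*z - 2)/2.
Then F(4) - F(2) = (3*log(6)/2) - (3*log(2)/2) = 3*log(3)/2.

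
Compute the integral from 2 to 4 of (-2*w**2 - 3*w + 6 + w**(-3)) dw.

By the power rule, an antiderivative is F(w) = -2*w**3/3 - 3*w**2/2 + 6*w - 1/(2*w**2).
Then F(4) - F(2) = (-4099/96) - (13/24) = -4151/96.

-4151/96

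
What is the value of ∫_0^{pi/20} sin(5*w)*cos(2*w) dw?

Use the identity sin(5*w)cos(2*w) = [sin(7*w) + sin(3*w)]/2.
An antiderivative is F(w) = -cos(3*w)/6 - cos(7*w)/14.
Then F(pi/20) - F(0) = (-5*sqrt(sqrt(5) + 5)/84 - sqrt(10)/84 + sqrt(2)/84) - (-5/21) = -5*sqrt(sqrt(5) + 5)/84 - sqrt(10)/84 + sqrt(2)/84 + 5/21.

-5*sqrt(sqrt(5) + 5)/84 - sqrt(10)/84 + sqrt(2)/84 + 5/21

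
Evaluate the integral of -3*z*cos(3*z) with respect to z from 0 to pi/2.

Integrate by parts once (u = z, dv = -3*cos(3*z) dz).
An antiderivative is F(z) = -z*sin(3*z) - cos(3*z)/3.
Then F(pi/2) - F(0) = (pi/2) - (-1/3) = 1/3 + pi/2.

1/3 + pi/2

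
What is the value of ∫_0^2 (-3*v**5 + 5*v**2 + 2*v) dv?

-44/3

By the power rule, an antiderivative is F(v) = -v**6/2 + 5*v**3/3 + v**2.
Then F(2) - F(0) = (-44/3) - (0) = -44/3.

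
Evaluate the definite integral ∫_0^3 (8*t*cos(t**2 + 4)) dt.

Let u = t**2 + 4, so du = 2*t dt. When t = 0, u = 4; when t = 3, u = 13.
The integral becomes 4·∫ cos(u) du from 4 to 13, with antiderivative 4*sin(u).
Back in t: F(t) = 4*sin(t**2 + 4).
Then F(3) - F(0) = (4*sin(13)) - (4*sin(4)) = 4*sin(13) - 4*sin(4).

4*sin(13) - 4*sin(4)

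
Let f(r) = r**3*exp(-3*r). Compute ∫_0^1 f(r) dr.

Integrate by parts 3 times (u = r^3, dv = exp(-3*r) dr).
An antiderivative is F(r) = (-9*r**3 - 9*r**2 - 6*r - 2)*exp(-3*r)/27.
Then F(1) - F(0) = (-26*exp(-3)/27) - (-2/27) = 2/27 - 26*exp(-3)/27.

2/27 - 26*exp(-3)/27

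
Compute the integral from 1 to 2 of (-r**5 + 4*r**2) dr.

By the power rule, an antiderivative is F(r) = -r**6/6 + 4*r**3/3.
Then F(2) - F(1) = (0) - (7/6) = -7/6.

-7/6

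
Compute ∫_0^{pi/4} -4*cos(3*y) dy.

An antiderivative is F(y) = -4*sin(3*y)/3.
Then F(pi/4) - F(0) = (-2*sqrt(2)/3) - (0) = -2*sqrt(2)/3.

-2*sqrt(2)/3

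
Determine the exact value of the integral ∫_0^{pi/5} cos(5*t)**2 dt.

Use the identity cos^2(5*t) = (1 + cos(10*t))/2.
An antiderivative is F(t) = t/2 + sin(10*t)/20.
Then F(pi/5) - F(0) = (pi/10) - (0) = pi/10.

pi/10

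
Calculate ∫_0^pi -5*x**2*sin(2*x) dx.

Integrate by parts twice (u = x^2, dv = -5*sin(2*x) dx).
An antiderivative is F(x) = 5*x**2*cos(2*x)/2 - 5*x*sin(2*x)/2 - 5*cos(2*x)/4.
Then F(pi) - F(0) = (-5/4 + 5*pi**2/2) - (-5/4) = 5*pi**2/2.

5*pi**2/2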